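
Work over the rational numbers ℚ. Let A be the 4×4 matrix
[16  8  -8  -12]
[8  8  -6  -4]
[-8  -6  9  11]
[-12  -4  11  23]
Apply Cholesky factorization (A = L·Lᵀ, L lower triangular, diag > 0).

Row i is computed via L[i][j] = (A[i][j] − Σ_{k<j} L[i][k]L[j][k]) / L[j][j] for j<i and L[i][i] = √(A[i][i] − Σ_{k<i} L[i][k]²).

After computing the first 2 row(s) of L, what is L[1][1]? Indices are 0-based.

Step 1: L[0][0] = √(16) = 4.
  L[1][0] = (8) / L[0][0] = 2.
Step 2: L[1][1] = √(4) = 2.

L[1][1] = 2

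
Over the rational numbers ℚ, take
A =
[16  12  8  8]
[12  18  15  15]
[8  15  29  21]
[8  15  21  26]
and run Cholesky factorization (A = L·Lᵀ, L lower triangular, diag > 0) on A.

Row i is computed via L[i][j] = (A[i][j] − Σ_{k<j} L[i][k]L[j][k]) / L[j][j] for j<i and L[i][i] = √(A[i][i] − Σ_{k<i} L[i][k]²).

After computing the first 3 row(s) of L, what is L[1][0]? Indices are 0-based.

L[1][0] = 3

Step 1: L[0][0] = √(16) = 4.
  L[1][0] = (12) / L[0][0] = 3.
Step 2: L[1][1] = √(9) = 3.
  L[2][0] = (8) / L[0][0] = 2.
  L[2][1] = (9) / L[1][1] = 3.
Step 3: L[2][2] = √(16) = 4.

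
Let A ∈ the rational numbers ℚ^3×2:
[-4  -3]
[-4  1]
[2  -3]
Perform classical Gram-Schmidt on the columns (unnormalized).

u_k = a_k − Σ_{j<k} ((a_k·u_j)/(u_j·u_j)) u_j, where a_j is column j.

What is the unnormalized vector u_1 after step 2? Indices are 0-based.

u_1 = (-25/9, 11/9, -28/9)

Step 1: u_0 = a_0 = (-4, -4, 2).
Step 2: u_1 = a_1 − (1/18)·u_0 = (-25/9, 11/9, -28/9).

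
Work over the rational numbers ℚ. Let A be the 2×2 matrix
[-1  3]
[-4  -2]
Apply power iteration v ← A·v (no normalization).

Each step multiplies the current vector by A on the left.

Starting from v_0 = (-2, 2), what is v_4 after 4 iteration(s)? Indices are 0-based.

v_4 = (316, 368)

v_0 = (-2, 2).
v_1 = A·v_0 = (8, 4).
v_2 = A·v_1 = (4, -40).
v_3 = A·v_2 = (-124, 64).
v_4 = A·v_3 = (316, 368).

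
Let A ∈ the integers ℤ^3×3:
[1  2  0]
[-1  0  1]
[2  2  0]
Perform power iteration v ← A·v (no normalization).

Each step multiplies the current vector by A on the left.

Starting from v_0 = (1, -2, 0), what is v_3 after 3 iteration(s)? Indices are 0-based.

v_3 = (-3, -3, -8)

v_0 = (1, -2, 0).
v_1 = A·v_0 = (-3, -1, -2).
v_2 = A·v_1 = (-5, 1, -8).
v_3 = A·v_2 = (-3, -3, -8).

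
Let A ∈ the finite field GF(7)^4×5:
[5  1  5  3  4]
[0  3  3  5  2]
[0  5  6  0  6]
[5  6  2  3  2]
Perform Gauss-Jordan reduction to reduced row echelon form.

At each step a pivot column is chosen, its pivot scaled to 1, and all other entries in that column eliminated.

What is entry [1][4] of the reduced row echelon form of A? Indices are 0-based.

M[1][4] = 2

step 1: normalize row 0 (÷5) = (1, 3, 1, 2, 5)
  row 3: subtract 5×row0 = (0, 5, 4, 0, 5)
step 2: normalize row 1 (÷3) = (0, 1, 1, 4, 3)
  row 0: subtract 3×row1 = (1, 0, 5, 4, 3)
  row 2: subtract 5×row1 = (0, 0, 1, 1, 5)
  row 3: subtract 5×row1 = (0, 0, 6, 1, 4)
step 3: normalize row 2 (÷1) = (0, 0, 1, 1, 5)
  row 0: subtract 5×row2 = (1, 0, 0, 6, 6)
  row 1: subtract 1×row2 = (0, 1, 0, 3, 5)
  row 3: subtract 6×row2 = (0, 0, 0, 2, 2)
step 4: normalize row 3 (÷2) = (0, 0, 0, 1, 1)
  row 0: subtract 6×row3 = (1, 0, 0, 0, 0)
  row 1: subtract 3×row3 = (0, 1, 0, 0, 2)
  row 2: subtract 1×row3 = (0, 0, 1, 0, 4)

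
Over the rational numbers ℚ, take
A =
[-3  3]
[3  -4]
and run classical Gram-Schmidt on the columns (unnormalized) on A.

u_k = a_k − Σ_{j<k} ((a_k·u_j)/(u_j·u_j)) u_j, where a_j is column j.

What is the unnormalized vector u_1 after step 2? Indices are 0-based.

Step 1: u_0 = a_0 = (-3, 3).
Step 2: u_1 = a_1 − (-7/6)·u_0 = (-1/2, -1/2).

u_1 = (-1/2, -1/2)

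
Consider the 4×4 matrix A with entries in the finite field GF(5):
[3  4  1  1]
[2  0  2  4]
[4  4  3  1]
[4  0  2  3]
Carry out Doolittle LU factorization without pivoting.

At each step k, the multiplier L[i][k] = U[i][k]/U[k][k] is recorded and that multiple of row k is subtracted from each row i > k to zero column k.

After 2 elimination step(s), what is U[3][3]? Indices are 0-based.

U[3][3] = 0

[col 0] pivot 3
  R1 -= 4*R0 → (0, 4, 3, 0)  (L[1][0] := 4)
  R2 -= 3*R0 → (0, 2, 0, 3)  (L[2][0] := 3)
  R3 -= 3*R0 → (0, 3, 4, 0)  (L[3][0] := 3)
[col 1] pivot 4
  R2 -= 3*R1 → (0, 0, 1, 3)  (L[2][1] := 3)
  R3 -= 2*R1 → (0, 0, 3, 0)  (L[3][1] := 2)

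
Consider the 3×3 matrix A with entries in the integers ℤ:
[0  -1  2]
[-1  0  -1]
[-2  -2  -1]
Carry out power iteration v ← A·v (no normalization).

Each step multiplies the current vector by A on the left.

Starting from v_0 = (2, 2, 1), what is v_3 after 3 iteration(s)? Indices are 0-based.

v_3 = (21, 0, -3)

v_0 = (2, 2, 1).
v_1 = A·v_0 = (0, -3, -9).
v_2 = A·v_1 = (-15, 9, 15).
v_3 = A·v_2 = (21, 0, -3).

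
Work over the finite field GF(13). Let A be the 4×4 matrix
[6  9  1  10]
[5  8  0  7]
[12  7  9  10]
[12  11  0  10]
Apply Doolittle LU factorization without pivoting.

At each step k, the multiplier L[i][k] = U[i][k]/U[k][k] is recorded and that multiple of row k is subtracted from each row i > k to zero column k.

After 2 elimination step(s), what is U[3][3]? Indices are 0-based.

[col 0] pivot 6
  R1 -= 3*R0 → (0, 7, 10, 3)  (L[1][0] := 3)
  R2 -= 2*R0 → (0, 2, 7, 3)  (L[2][0] := 2)
  R3 -= 2*R0 → (0, 6, 11, 3)  (L[3][0] := 2)
[col 1] pivot 7
  R2 -= 4*R1 → (0, 0, 6, 4)  (L[2][1] := 4)
  R3 -= 12*R1 → (0, 0, 8, 6)  (L[3][1] := 12)

U[3][3] = 6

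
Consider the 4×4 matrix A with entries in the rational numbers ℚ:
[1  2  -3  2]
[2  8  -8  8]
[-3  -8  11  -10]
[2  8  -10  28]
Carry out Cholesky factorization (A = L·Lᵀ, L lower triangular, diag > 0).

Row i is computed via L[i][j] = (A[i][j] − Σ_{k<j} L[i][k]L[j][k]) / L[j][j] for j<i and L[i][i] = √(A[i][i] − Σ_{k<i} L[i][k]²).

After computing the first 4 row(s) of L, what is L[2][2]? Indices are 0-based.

L[2][2] = 1

Step 1: L[0][0] = √(1) = 1.
  L[1][0] = (2) / L[0][0] = 2.
Step 2: L[1][1] = √(4) = 2.
  L[2][0] = (-3) / L[0][0] = -3.
  L[2][1] = (-2) / L[1][1] = -1.
Step 3: L[2][2] = √(1) = 1.
  L[3][0] = (2) / L[0][0] = 2.
  L[3][1] = (4) / L[1][1] = 2.
  L[3][2] = (-2) / L[2][2] = -2.
Step 4: L[3][3] = √(16) = 4.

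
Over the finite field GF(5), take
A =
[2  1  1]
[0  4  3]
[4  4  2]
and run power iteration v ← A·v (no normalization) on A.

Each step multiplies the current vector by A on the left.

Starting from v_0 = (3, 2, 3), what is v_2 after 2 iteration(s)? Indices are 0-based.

v_2 = (0, 1, 4)

v_0 = (3, 2, 3).
v_1 = A·v_0 = (1, 2, 1).
v_2 = A·v_1 = (0, 1, 4).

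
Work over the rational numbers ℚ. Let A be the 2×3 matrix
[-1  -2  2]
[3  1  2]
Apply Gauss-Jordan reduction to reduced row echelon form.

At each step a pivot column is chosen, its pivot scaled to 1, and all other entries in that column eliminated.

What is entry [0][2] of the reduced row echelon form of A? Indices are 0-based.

M[0][2] = 6/5

pivot(0,0)=-1: scale R0 → (1, 2, -2)
  clear (1,0): R1 −= (3)R0 → (0, -5, 8)
pivot(1,1)=-5: scale R1 → (0, 1, -8/5)
  clear (0,1): R0 −= (2)R1 → (1, 0, 6/5)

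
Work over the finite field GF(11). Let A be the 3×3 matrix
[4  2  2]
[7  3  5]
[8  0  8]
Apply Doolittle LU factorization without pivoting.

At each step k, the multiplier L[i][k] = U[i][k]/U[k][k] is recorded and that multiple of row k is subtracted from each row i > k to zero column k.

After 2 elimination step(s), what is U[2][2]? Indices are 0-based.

Step 1: pivot at (0,0) is 4.
  row1 ← row1 − (10)·row0  ⇒  L[1][0]=10, U row1=(0, 5, 7)
  row2 ← row2 − (2)·row0  ⇒  L[2][0]=2, U row2=(0, 7, 4)
Step 2: pivot at (1,1) is 5.
  row2 ← row2 − (8)·row1  ⇒  L[2][1]=8, U row2=(0, 0, 3)

U[2][2] = 3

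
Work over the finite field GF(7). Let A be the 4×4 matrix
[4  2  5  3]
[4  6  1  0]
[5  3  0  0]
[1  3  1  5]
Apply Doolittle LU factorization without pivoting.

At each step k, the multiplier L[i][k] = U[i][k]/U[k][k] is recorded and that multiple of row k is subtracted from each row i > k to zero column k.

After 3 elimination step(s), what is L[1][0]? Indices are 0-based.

k=0: U[0][0]=4
  eliminate (1,0): mult=1, new row 1: (0, 4, 3, 4); set L[1][0]=1
  eliminate (2,0): mult=3, new row 2: (0, 4, 6, 5); set L[2][0]=3
  eliminate (3,0): mult=2, new row 3: (0, 6, 5, 6); set L[3][0]=2
k=1: U[1][1]=4
  eliminate (2,1): mult=1, new row 2: (0, 0, 3, 1); set L[2][1]=1
  eliminate (3,1): mult=5, new row 3: (0, 0, 4, 0); set L[3][1]=5
k=2: U[2][2]=3
  eliminate (3,2): mult=6, new row 3: (0, 0, 0, 1); set L[3][2]=6

L[1][0] = 1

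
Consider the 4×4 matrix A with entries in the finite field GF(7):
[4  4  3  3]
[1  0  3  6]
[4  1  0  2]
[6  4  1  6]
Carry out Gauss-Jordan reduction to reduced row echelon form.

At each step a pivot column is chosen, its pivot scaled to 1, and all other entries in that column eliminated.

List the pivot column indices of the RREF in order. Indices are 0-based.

step 1: normalize row 0 (÷4) = (1, 1, 6, 6)
  row 1: subtract 1×row0 = (0, 6, 4, 0)
  row 2: subtract 4×row0 = (0, 4, 4, 6)
  row 3: subtract 6×row0 = (0, 5, 0, 5)
step 2: normalize row 1 (÷6) = (0, 1, 3, 0)
  row 0: subtract 1×row1 = (1, 0, 3, 6)
  row 2: subtract 4×row1 = (0, 0, 6, 6)
  row 3: subtract 5×row1 = (0, 0, 6, 5)
step 3: normalize row 2 (÷6) = (0, 0, 1, 1)
  row 0: subtract 3×row2 = (1, 0, 0, 3)
  row 1: subtract 3×row2 = (0, 1, 0, 4)
  row 3: subtract 6×row2 = (0, 0, 0, 6)
step 4: normalize row 3 (÷6) = (0, 0, 0, 1)
  row 0: subtract 3×row3 = (1, 0, 0, 0)
  row 1: subtract 4×row3 = (0, 1, 0, 0)
  row 2: subtract 1×row3 = (0, 0, 1, 0)

pivot columns: 0, 1, 2, 3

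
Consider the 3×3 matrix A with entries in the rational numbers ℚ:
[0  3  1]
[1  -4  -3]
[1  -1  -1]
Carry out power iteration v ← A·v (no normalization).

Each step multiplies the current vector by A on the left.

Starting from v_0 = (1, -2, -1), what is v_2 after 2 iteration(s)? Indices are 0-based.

v_2 = (40, -67, -23)

v_0 = (1, -2, -1).
v_1 = A·v_0 = (-7, 12, 4).
v_2 = A·v_1 = (40, -67, -23).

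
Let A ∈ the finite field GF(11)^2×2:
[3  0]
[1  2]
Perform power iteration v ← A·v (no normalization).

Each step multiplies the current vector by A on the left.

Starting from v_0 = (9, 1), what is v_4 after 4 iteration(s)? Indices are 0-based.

v_0 = (9, 1).
v_1 = A·v_0 = (5, 0).
v_2 = A·v_1 = (4, 5).
v_3 = A·v_2 = (1, 3).
v_4 = A·v_3 = (3, 7).

v_4 = (3, 7)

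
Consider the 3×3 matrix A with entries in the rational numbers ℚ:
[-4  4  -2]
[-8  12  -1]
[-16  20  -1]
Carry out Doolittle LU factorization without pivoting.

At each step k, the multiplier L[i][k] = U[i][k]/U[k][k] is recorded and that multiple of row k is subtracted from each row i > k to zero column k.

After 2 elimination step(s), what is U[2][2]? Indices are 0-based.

[col 0] pivot -4
  R1 -= 2*R0 → (0, 4, 3)  (L[1][0] := 2)
  R2 -= 4*R0 → (0, 4, 7)  (L[2][0] := 4)
[col 1] pivot 4
  R2 -= 1*R1 → (0, 0, 4)  (L[2][1] := 1)

U[2][2] = 4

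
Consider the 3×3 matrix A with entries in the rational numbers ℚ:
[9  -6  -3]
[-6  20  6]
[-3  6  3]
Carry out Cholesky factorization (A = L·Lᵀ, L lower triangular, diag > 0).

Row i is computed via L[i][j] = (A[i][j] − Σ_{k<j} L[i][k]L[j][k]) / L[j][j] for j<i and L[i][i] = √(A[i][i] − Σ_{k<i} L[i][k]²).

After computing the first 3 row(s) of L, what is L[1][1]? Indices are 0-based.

L[1][1] = 4

Step 1: L[0][0] = √(9) = 3.
  L[1][0] = (-6) / L[0][0] = -2.
Step 2: L[1][1] = √(16) = 4.
  L[2][0] = (-3) / L[0][0] = -1.
  L[2][1] = (4) / L[1][1] = 1.
Step 3: L[2][2] = √(1) = 1.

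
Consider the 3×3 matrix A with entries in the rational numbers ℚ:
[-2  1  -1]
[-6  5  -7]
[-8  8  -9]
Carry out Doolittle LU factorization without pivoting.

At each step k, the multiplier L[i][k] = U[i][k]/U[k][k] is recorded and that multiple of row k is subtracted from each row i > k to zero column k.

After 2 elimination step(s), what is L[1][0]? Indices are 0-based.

L[1][0] = 3

Step 1: pivot at (0,0) is -2.
  row1 ← row1 − (3)·row0  ⇒  L[1][0]=3, U row1=(0, 2, -4)
  row2 ← row2 − (4)·row0  ⇒  L[2][0]=4, U row2=(0, 4, -5)
Step 2: pivot at (1,1) is 2.
  row2 ← row2 − (2)·row1  ⇒  L[2][1]=2, U row2=(0, 0, 3)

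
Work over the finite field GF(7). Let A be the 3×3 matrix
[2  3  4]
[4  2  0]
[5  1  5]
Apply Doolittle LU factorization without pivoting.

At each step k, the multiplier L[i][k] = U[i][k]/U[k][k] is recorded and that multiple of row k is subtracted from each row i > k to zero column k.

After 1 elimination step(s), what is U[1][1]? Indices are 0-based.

k=0: U[0][0]=2
  eliminate (1,0): mult=2, new row 1: (0, 3, 6); set L[1][0]=2
  eliminate (2,0): mult=6, new row 2: (0, 4, 2); set L[2][0]=6

U[1][1] = 3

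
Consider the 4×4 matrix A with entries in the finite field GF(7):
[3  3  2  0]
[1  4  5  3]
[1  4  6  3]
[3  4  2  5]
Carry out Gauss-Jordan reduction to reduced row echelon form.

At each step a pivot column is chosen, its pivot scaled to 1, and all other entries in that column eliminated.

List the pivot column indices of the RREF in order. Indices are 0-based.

pivot columns: 0, 1, 2, 3

step 1: normalize row 0 (÷3) = (1, 1, 3, 0)
  row 1: subtract 1×row0 = (0, 3, 2, 3)
  row 2: subtract 1×row0 = (0, 3, 3, 3)
  row 3: subtract 3×row0 = (0, 1, 0, 5)
step 2: normalize row 1 (÷3) = (0, 1, 3, 1)
  row 0: subtract 1×row1 = (1, 0, 0, 6)
  row 2: subtract 3×row1 = (0, 0, 1, 0)
  row 3: subtract 1×row1 = (0, 0, 4, 4)
step 3: normalize row 2 (÷1) = (0, 0, 1, 0)
  row 1: subtract 3×row2 = (0, 1, 0, 1)
  row 3: subtract 4×row2 = (0, 0, 0, 4)
step 4: normalize row 3 (÷4) = (0, 0, 0, 1)
  row 0: subtract 6×row3 = (1, 0, 0, 0)
  row 1: subtract 1×row3 = (0, 1, 0, 0)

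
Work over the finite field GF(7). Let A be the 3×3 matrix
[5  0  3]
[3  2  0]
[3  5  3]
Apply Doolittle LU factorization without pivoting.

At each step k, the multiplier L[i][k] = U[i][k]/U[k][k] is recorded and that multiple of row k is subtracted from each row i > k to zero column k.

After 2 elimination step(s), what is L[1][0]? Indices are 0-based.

Step 1: pivot at (0,0) is 5.
  row1 ← row1 − (2)·row0  ⇒  L[1][0]=2, U row1=(0, 2, 1)
  row2 ← row2 − (2)·row0  ⇒  L[2][0]=2, U row2=(0, 5, 4)
Step 2: pivot at (1,1) is 2.
  row2 ← row2 − (6)·row1  ⇒  L[2][1]=6, U row2=(0, 0, 5)

L[1][0] = 2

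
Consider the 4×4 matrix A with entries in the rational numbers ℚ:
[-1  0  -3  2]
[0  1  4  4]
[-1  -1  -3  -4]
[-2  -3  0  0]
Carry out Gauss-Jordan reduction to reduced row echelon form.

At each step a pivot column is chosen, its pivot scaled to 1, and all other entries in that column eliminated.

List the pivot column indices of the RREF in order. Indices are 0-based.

step 1: normalize row 0 (÷-1) = (1, 0, 3, -2)
  row 2: subtract -1×row0 = (0, -1, 0, -6)
  row 3: subtract -2×row0 = (0, -3, 6, -4)
step 2: normalize row 1 (÷1) = (0, 1, 4, 4)
  row 2: subtract -1×row1 = (0, 0, 4, -2)
  row 3: subtract -3×row1 = (0, 0, 18, 8)
step 3: normalize row 2 (÷4) = (0, 0, 1, -1/2)
  row 0: subtract 3×row2 = (1, 0, 0, -1/2)
  row 1: subtract 4×row2 = (0, 1, 0, 6)
  row 3: subtract 18×row2 = (0, 0, 0, 17)
step 4: normalize row 3 (÷17) = (0, 0, 0, 1)
  row 0: subtract -1/2×row3 = (1, 0, 0, 0)
  row 1: subtract 6×row3 = (0, 1, 0, 0)
  row 2: subtract -1/2×row3 = (0, 0, 1, 0)

pivot columns: 0, 1, 2, 3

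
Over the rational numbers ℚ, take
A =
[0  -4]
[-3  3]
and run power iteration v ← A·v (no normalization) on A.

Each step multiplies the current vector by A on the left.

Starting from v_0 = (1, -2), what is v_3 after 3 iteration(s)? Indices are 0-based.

v_3 = (204, -261)

v_0 = (1, -2).
v_1 = A·v_0 = (8, -9).
v_2 = A·v_1 = (36, -51).
v_3 = A·v_2 = (204, -261).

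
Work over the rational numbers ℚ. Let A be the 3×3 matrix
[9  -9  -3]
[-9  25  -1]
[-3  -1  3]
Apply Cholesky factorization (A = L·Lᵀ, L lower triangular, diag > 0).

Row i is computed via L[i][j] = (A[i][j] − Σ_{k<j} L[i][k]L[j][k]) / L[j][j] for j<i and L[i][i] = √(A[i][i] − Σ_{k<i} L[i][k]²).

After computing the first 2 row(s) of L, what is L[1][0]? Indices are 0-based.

L[1][0] = -3

Step 1: L[0][0] = √(9) = 3.
  L[1][0] = (-9) / L[0][0] = -3.
Step 2: L[1][1] = √(16) = 4.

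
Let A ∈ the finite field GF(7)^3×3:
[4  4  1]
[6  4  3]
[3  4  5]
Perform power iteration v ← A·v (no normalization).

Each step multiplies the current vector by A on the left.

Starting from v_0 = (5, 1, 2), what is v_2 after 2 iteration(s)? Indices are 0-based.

v_2 = (6, 4, 5)

v_0 = (5, 1, 2).
v_1 = A·v_0 = (5, 5, 1).
v_2 = A·v_1 = (6, 4, 5).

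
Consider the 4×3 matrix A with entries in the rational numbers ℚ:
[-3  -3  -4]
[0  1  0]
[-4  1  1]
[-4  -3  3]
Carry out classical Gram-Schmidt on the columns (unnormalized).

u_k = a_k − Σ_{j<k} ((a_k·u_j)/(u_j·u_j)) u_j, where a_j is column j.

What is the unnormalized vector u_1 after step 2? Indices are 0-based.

Step 1: u_0 = a_0 = (-3, 0, -4, -4).
Step 2: u_1 = a_1 − (17/41)·u_0 = (-72/41, 1, 109/41, -55/41).

u_1 = (-72/41, 1, 109/41, -55/41)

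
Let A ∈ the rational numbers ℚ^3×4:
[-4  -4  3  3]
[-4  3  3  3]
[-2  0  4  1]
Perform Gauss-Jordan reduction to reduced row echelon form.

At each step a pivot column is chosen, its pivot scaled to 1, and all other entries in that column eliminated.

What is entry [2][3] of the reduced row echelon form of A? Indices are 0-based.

M[2][3] = -1/5

step 1: normalize row 0 (÷-4) = (1, 1, -3/4, -3/4)
  row 1: subtract -4×row0 = (0, 7, 0, 0)
  row 2: subtract -2×row0 = (0, 2, 5/2, -1/2)
step 2: normalize row 1 (÷7) = (0, 1, 0, 0)
  row 0: subtract 1×row1 = (1, 0, -3/4, -3/4)
  row 2: subtract 2×row1 = (0, 0, 5/2, -1/2)
step 3: normalize row 2 (÷5/2) = (0, 0, 1, -1/5)
  row 0: subtract -3/4×row2 = (1, 0, 0, -9/10)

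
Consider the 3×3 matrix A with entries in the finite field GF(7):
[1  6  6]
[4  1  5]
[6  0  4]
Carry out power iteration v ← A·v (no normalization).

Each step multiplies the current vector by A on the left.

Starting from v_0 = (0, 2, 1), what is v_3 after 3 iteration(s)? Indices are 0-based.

v_0 = (0, 2, 1).
v_1 = A·v_0 = (4, 0, 4).
v_2 = A·v_1 = (0, 1, 5).
v_3 = A·v_2 = (1, 5, 6).

v_3 = (1, 5, 6)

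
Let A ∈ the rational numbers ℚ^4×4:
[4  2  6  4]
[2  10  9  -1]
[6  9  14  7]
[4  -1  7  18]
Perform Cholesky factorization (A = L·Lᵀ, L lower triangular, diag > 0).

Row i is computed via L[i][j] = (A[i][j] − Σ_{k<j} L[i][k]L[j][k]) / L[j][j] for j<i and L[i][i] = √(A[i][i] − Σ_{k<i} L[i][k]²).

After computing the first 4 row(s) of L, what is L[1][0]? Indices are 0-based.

L[1][0] = 1

Step 1: L[0][0] = √(4) = 2.
  L[1][0] = (2) / L[0][0] = 1.
Step 2: L[1][1] = √(9) = 3.
  L[2][0] = (6) / L[0][0] = 3.
  L[2][1] = (6) / L[1][1] = 2.
Step 3: L[2][2] = √(1) = 1.
  L[3][0] = (4) / L[0][0] = 2.
  L[3][1] = (-3) / L[1][1] = -1.
  L[3][2] = (3) / L[2][2] = 3.
Step 4: L[3][3] = √(4) = 2.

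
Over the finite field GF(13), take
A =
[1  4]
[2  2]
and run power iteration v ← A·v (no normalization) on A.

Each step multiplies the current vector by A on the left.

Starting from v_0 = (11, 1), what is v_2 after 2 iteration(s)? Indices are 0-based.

v_2 = (7, 0)

v_0 = (11, 1).
v_1 = A·v_0 = (2, 11).
v_2 = A·v_1 = (7, 0).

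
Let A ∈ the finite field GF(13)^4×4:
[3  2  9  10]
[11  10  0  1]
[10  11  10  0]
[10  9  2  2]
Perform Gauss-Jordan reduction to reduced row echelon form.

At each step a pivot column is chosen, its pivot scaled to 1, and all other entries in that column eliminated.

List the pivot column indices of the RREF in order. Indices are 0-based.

[1] R0 /= 3  ⇒  (1, 5, 3, 12)
     R1 -= 11·R0  ⇒  (0, 7, 6, 12)
     R2 -= 10·R0  ⇒  (0, 0, 6, 10)
     R3 -= 10·R0  ⇒  (0, 11, 11, 12)
[2] R1 /= 7  ⇒  (0, 1, 12, 11)
     R0 -= 5·R1  ⇒  (1, 0, 8, 9)
     R3 -= 11·R1  ⇒  (0, 0, 9, 8)
[3] R2 /= 6  ⇒  (0, 0, 1, 6)
     R0 -= 8·R2  ⇒  (1, 0, 0, 0)
     R1 -= 12·R2  ⇒  (0, 1, 0, 4)
     R3 -= 9·R2  ⇒  (0, 0, 0, 6)
[4] R3 /= 6  ⇒  (0, 0, 0, 1)
     R1 -= 4·R3  ⇒  (0, 1, 0, 0)
     R2 -= 6·R3  ⇒  (0, 0, 1, 0)

pivot columns: 0, 1, 2, 3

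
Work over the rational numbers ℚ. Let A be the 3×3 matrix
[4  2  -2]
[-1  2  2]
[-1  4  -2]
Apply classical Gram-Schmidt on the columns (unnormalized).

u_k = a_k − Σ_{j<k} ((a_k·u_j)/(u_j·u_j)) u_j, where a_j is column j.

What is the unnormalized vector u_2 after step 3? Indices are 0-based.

u_2 = (26/107, 234/107, -130/107)

Step 1: u_0 = a_0 = (4, -1, -1).
Step 2: u_1 = a_1 − (1/9)·u_0 = (14/9, 19/9, 37/9).
Step 3: u_2 = a_2 − (-4/9)·u_0 − (-32/107)·u_1 = (26/107, 234/107, -130/107).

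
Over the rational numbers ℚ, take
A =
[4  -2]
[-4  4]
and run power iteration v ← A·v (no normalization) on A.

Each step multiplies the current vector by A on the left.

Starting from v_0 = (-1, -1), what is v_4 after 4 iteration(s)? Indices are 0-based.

v_4 = (-320, 448)

v_0 = (-1, -1).
v_1 = A·v_0 = (-2, 0).
v_2 = A·v_1 = (-8, 8).
v_3 = A·v_2 = (-48, 64).
v_4 = A·v_3 = (-320, 448).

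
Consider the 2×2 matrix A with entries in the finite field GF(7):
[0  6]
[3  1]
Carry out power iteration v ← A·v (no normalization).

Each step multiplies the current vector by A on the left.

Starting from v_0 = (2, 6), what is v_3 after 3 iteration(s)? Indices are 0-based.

v_3 = (6, 0)

v_0 = (2, 6).
v_1 = A·v_0 = (1, 5).
v_2 = A·v_1 = (2, 1).
v_3 = A·v_2 = (6, 0).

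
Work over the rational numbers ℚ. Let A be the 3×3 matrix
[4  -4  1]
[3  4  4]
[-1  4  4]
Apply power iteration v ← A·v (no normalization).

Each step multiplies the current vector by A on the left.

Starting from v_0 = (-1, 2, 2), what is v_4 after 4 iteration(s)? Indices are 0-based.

v_4 = (-3785, 4850, 6970)

v_0 = (-1, 2, 2).
v_1 = A·v_0 = (-10, 13, 17).
v_2 = A·v_1 = (-75, 90, 130).
v_3 = A·v_2 = (-530, 655, 955).
v_4 = A·v_3 = (-3785, 4850, 6970).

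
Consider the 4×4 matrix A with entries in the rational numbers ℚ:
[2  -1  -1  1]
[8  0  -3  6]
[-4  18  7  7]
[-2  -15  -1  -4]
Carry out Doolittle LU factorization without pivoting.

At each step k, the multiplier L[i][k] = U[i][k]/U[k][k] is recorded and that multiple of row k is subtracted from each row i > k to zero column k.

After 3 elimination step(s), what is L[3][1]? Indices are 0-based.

L[3][1] = -4

k=0: U[0][0]=2
  eliminate (1,0): mult=4, new row 1: (0, 4, 1, 2); set L[1][0]=4
  eliminate (2,0): mult=-2, new row 2: (0, 16, 5, 9); set L[2][0]=-2
  eliminate (3,0): mult=-1, new row 3: (0, -16, -2, -3); set L[3][0]=-1
k=1: U[1][1]=4
  eliminate (2,1): mult=4, new row 2: (0, 0, 1, 1); set L[2][1]=4
  eliminate (3,1): mult=-4, new row 3: (0, 0, 2, 5); set L[3][1]=-4
k=2: U[2][2]=1
  eliminate (3,2): mult=2, new row 3: (0, 0, 0, 3); set L[3][2]=2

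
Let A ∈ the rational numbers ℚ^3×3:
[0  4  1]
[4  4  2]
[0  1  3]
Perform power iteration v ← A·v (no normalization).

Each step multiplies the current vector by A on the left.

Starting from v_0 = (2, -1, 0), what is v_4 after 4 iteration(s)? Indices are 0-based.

v_0 = (2, -1, 0).
v_1 = A·v_0 = (-4, 4, -1).
v_2 = A·v_1 = (15, -2, 1).
v_3 = A·v_2 = (-7, 54, 1).
v_4 = A·v_3 = (217, 190, 57).

v_4 = (217, 190, 57)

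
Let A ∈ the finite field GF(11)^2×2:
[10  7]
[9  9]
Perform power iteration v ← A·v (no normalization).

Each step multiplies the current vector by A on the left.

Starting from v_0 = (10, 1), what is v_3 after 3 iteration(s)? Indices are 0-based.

v_0 = (10, 1).
v_1 = A·v_0 = (8, 0).
v_2 = A·v_1 = (3, 6).
v_3 = A·v_2 = (6, 4).

v_3 = (6, 4)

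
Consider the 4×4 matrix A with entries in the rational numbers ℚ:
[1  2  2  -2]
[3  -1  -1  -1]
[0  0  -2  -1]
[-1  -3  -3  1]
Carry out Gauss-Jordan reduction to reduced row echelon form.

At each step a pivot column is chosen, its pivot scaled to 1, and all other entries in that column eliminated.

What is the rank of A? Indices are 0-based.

rank = 4

[1] R0 /= 1  ⇒  (1, 2, 2, -2)
     R1 -= 3·R0  ⇒  (0, -7, -7, 5)
     R3 -= -1·R0  ⇒  (0, -1, -1, -1)
[2] R1 /= -7  ⇒  (0, 1, 1, -5/7)
     R0 -= 2·R1  ⇒  (1, 0, 0, -4/7)
     R3 -= -1·R1  ⇒  (0, 0, 0, -12/7)
[3] R2 /= -2  ⇒  (0, 0, 1, 1/2)
     R1 -= 1·R2  ⇒  (0, 1, 0, -17/14)
[4] R3 /= -12/7  ⇒  (0, 0, 0, 1)
     R0 -= -4/7·R3  ⇒  (1, 0, 0, 0)
     R1 -= -17/14·R3  ⇒  (0, 1, 0, 0)
     R2 -= 1/2·R3  ⇒  (0, 0, 1, 0)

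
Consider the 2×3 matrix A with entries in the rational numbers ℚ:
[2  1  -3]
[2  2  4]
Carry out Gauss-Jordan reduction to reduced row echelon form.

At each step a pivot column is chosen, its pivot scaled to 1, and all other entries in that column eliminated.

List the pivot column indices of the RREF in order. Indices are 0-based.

pivot columns: 0, 1

pivot(0,0)=2: scale R0 → (1, 1/2, -3/2)
  clear (1,0): R1 −= (2)R0 → (0, 1, 7)
pivot(1,1)=1: scale R1 → (0, 1, 7)
  clear (0,1): R0 −= (1/2)R1 → (1, 0, -5)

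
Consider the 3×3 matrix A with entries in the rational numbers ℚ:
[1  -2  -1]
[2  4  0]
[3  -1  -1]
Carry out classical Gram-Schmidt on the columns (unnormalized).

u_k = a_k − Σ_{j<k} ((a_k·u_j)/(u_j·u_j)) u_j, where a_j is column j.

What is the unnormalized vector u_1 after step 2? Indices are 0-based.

Step 1: u_0 = a_0 = (1, 2, 3).
Step 2: u_1 = a_1 − (3/14)·u_0 = (-31/14, 25/7, -23/14).

u_1 = (-31/14, 25/7, -23/14)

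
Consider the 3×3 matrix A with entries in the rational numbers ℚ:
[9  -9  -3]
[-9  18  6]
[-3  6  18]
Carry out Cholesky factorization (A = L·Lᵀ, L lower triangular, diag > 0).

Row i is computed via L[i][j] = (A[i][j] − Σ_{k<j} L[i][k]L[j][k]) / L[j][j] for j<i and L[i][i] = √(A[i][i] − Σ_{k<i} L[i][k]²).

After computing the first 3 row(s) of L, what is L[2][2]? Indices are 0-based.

L[2][2] = 4

Step 1: L[0][0] = √(9) = 3.
  L[1][0] = (-9) / L[0][0] = -3.
Step 2: L[1][1] = √(9) = 3.
  L[2][0] = (-3) / L[0][0] = -1.
  L[2][1] = (3) / L[1][1] = 1.
Step 3: L[2][2] = √(16) = 4.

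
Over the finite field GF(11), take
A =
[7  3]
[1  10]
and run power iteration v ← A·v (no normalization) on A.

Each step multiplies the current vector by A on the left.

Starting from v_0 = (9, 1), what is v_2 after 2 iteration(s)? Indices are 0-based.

v_2 = (2, 3)

v_0 = (9, 1).
v_1 = A·v_0 = (0, 8).
v_2 = A·v_1 = (2, 3).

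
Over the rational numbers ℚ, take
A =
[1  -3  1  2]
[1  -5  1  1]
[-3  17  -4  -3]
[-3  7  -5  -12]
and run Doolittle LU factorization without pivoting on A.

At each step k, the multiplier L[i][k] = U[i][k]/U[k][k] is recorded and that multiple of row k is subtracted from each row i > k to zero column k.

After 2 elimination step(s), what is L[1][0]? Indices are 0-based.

L[1][0] = 1

Step 1: pivot at (0,0) is 1.
  row1 ← row1 − (1)·row0  ⇒  L[1][0]=1, U row1=(0, -2, 0, -1)
  row2 ← row2 − (-3)·row0  ⇒  L[2][0]=-3, U row2=(0, 8, -1, 3)
  row3 ← row3 − (-3)·row0  ⇒  L[3][0]=-3, U row3=(0, -2, -2, -6)
Step 2: pivot at (1,1) is -2.
  row2 ← row2 − (-4)·row1  ⇒  L[2][1]=-4, U row2=(0, 0, -1, -1)
  row3 ← row3 − (1)·row1  ⇒  L[3][1]=1, U row3=(0, 0, -2, -5)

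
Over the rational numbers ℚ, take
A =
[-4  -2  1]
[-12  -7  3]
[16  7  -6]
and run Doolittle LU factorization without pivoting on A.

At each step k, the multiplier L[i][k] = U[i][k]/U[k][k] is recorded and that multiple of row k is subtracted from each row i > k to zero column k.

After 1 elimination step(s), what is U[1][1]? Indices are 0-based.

Step 1: pivot at (0,0) is -4.
  row1 ← row1 − (3)·row0  ⇒  L[1][0]=3, U row1=(0, -1, 0)
  row2 ← row2 − (-4)·row0  ⇒  L[2][0]=-4, U row2=(0, -1, -2)

U[1][1] = -1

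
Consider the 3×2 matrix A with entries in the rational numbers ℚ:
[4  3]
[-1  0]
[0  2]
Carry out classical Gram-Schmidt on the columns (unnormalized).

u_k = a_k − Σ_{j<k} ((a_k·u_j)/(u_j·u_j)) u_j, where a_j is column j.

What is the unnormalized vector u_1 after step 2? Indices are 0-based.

Step 1: u_0 = a_0 = (4, -1, 0).
Step 2: u_1 = a_1 − (12/17)·u_0 = (3/17, 12/17, 2).

u_1 = (3/17, 12/17, 2)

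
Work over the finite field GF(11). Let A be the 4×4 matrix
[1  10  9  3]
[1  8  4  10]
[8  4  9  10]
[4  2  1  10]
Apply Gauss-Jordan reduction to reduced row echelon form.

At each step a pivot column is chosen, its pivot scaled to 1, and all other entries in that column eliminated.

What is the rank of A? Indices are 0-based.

[1] R0 /= 1  ⇒  (1, 10, 9, 3)
     R1 -= 1·R0  ⇒  (0, 9, 6, 7)
     R2 -= 8·R0  ⇒  (0, 1, 3, 8)
     R3 -= 4·R0  ⇒  (0, 6, 9, 9)
[2] R1 /= 9  ⇒  (0, 1, 8, 2)
     R0 -= 10·R1  ⇒  (1, 0, 6, 5)
     R2 -= 1·R1  ⇒  (0, 0, 6, 6)
     R3 -= 6·R1  ⇒  (0, 0, 5, 8)
[3] R2 /= 6  ⇒  (0, 0, 1, 1)
     R0 -= 6·R2  ⇒  (1, 0, 0, 10)
     R1 -= 8·R2  ⇒  (0, 1, 0, 5)
     R3 -= 5·R2  ⇒  (0, 0, 0, 3)
[4] R3 /= 3  ⇒  (0, 0, 0, 1)
     R0 -= 10·R3  ⇒  (1, 0, 0, 0)
     R1 -= 5·R3  ⇒  (0, 1, 0, 0)
     R2 -= 1·R3  ⇒  (0, 0, 1, 0)

rank = 4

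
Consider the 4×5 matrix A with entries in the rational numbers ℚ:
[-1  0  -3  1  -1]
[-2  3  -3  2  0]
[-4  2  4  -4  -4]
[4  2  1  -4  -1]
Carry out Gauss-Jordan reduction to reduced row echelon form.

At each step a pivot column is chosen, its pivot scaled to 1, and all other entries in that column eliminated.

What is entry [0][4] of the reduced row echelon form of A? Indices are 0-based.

M[0][4] = 29/52

[1] R0 /= -1  ⇒  (1, 0, 3, -1, 1)
     R1 -= -2·R0  ⇒  (0, 3, 3, 0, 2)
     R2 -= -4·R0  ⇒  (0, 2, 16, -8, 0)
     R3 -= 4·R0  ⇒  (0, 2, -11, 0, -5)
[2] R1 /= 3  ⇒  (0, 1, 1, 0, 2/3)
     R2 -= 2·R1  ⇒  (0, 0, 14, -8, -4/3)
     R3 -= 2·R1  ⇒  (0, 0, -13, 0, -19/3)
[3] R2 /= 14  ⇒  (0, 0, 1, -4/7, -2/21)
     R0 -= 3·R2  ⇒  (1, 0, 0, 5/7, 9/7)
     R1 -= 1·R2  ⇒  (0, 1, 0, 4/7, 16/21)
     R3 -= -13·R2  ⇒  (0, 0, 0, -52/7, -53/7)
[4] R3 /= -52/7  ⇒  (0, 0, 0, 1, 53/52)
     R0 -= 5/7·R3  ⇒  (1, 0, 0, 0, 29/52)
     R1 -= 4/7·R3  ⇒  (0, 1, 0, 0, 7/39)
     R2 -= -4/7·R3  ⇒  (0, 0, 1, 0, 19/39)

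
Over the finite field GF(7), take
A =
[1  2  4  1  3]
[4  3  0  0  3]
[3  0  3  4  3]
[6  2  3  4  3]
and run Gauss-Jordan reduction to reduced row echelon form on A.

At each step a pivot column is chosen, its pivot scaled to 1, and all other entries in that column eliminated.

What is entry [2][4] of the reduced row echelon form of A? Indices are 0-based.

[1] R0 /= 1  ⇒  (1, 2, 4, 1, 3)
     R1 -= 4·R0  ⇒  (0, 2, 5, 3, 5)
     R2 -= 3·R0  ⇒  (0, 1, 5, 1, 1)
     R3 -= 6·R0  ⇒  (0, 4, 0, 5, 6)
[2] R1 /= 2  ⇒  (0, 1, 6, 5, 6)
     R0 -= 2·R1  ⇒  (1, 0, 6, 5, 5)
     R2 -= 1·R1  ⇒  (0, 0, 6, 3, 2)
     R3 -= 4·R1  ⇒  (0, 0, 4, 6, 3)
[3] R2 /= 6  ⇒  (0, 0, 1, 4, 5)
     R0 -= 6·R2  ⇒  (1, 0, 0, 2, 3)
     R1 -= 6·R2  ⇒  (0, 1, 0, 2, 4)
     R3 -= 4·R2  ⇒  (0, 0, 0, 4, 4)
[4] R3 /= 4  ⇒  (0, 0, 0, 1, 1)
     R0 -= 2·R3  ⇒  (1, 0, 0, 0, 1)
     R1 -= 2·R3  ⇒  (0, 1, 0, 0, 2)
     R2 -= 4·R3  ⇒  (0, 0, 1, 0, 1)

M[2][4] = 1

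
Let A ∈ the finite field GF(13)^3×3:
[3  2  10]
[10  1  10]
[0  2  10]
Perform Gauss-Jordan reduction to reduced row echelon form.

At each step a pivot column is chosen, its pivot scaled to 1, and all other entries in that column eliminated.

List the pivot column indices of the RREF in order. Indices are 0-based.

pivot columns: 0, 1, 2

step 1: normalize row 0 (÷3) = (1, 5, 12)
  row 1: subtract 10×row0 = (0, 3, 7)
step 2: normalize row 1 (÷3) = (0, 1, 11)
  row 0: subtract 5×row1 = (1, 0, 9)
  row 2: subtract 2×row1 = (0, 0, 1)
step 3: normalize row 2 (÷1) = (0, 0, 1)
  row 0: subtract 9×row2 = (1, 0, 0)
  row 1: subtract 11×row2 = (0, 1, 0)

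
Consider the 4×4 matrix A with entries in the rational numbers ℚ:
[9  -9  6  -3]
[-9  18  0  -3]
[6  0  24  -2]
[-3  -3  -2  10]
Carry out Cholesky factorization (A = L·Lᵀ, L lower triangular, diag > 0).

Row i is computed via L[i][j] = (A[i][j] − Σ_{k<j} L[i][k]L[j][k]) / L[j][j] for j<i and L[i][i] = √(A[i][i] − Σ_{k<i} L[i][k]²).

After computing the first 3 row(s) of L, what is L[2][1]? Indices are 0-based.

L[2][1] = 2

Step 1: L[0][0] = √(9) = 3.
  L[1][0] = (-9) / L[0][0] = -3.
Step 2: L[1][1] = √(9) = 3.
  L[2][0] = (6) / L[0][0] = 2.
  L[2][1] = (6) / L[1][1] = 2.
Step 3: L[2][2] = √(16) = 4.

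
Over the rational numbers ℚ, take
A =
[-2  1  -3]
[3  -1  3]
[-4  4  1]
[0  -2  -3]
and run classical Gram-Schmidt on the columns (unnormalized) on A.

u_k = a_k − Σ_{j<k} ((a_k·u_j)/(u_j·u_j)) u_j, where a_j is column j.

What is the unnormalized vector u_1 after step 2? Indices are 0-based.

Step 1: u_0 = a_0 = (-2, 3, -4, 0).
Step 2: u_1 = a_1 − (-21/29)·u_0 = (-13/29, 34/29, 32/29, -2).

u_1 = (-13/29, 34/29, 32/29, -2)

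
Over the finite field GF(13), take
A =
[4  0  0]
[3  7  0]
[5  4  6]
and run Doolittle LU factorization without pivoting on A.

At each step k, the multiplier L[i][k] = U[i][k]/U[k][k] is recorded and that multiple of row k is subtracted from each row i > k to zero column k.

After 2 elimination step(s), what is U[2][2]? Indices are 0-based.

k=0: U[0][0]=4
  eliminate (1,0): mult=4, new row 1: (0, 7, 0); set L[1][0]=4
  eliminate (2,0): mult=11, new row 2: (0, 4, 6); set L[2][0]=11
k=1: U[1][1]=7
  eliminate (2,1): mult=8, new row 2: (0, 0, 6); set L[2][1]=8

U[2][2] = 6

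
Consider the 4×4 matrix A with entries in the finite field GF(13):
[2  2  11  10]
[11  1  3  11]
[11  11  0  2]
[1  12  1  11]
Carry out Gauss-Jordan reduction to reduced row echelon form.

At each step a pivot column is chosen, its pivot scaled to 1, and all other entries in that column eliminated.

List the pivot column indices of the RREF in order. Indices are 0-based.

[1] R0 /= 2  ⇒  (1, 1, 12, 5)
     R1 -= 11·R0  ⇒  (0, 3, 1, 8)
     R2 -= 11·R0  ⇒  (0, 0, 11, 12)
     R3 -= 1·R0  ⇒  (0, 11, 2, 6)
[2] R1 /= 3  ⇒  (0, 1, 9, 7)
     R0 -= 1·R1  ⇒  (1, 0, 3, 11)
     R3 -= 11·R1  ⇒  (0, 0, 7, 7)
[3] R2 /= 11  ⇒  (0, 0, 1, 7)
     R0 -= 3·R2  ⇒  (1, 0, 0, 3)
     R1 -= 9·R2  ⇒  (0, 1, 0, 9)
     R3 -= 7·R2  ⇒  (0, 0, 0, 10)
[4] R3 /= 10  ⇒  (0, 0, 0, 1)
     R0 -= 3·R3  ⇒  (1, 0, 0, 0)
     R1 -= 9·R3  ⇒  (0, 1, 0, 0)
     R2 -= 7·R3  ⇒  (0, 0, 1, 0)

pivot columns: 0, 1, 2, 3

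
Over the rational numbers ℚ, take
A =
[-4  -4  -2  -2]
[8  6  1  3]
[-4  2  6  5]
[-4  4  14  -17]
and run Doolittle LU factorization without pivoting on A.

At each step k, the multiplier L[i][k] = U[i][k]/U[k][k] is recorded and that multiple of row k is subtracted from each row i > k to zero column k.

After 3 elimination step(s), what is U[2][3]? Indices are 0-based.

U[2][3] = 4

[col 0] pivot -4
  R1 -= -2*R0 → (0, -2, -3, -1)  (L[1][0] := -2)
  R2 -= 1*R0 → (0, 6, 8, 7)  (L[2][0] := 1)
  R3 -= 1*R0 → (0, 8, 16, -15)  (L[3][0] := 1)
[col 1] pivot -2
  R2 -= -3*R1 → (0, 0, -1, 4)  (L[2][1] := -3)
  R3 -= -4*R1 → (0, 0, 4, -19)  (L[3][1] := -4)
[col 2] pivot -1
  R3 -= -4*R2 → (0, 0, 0, -3)  (L[3][2] := -4)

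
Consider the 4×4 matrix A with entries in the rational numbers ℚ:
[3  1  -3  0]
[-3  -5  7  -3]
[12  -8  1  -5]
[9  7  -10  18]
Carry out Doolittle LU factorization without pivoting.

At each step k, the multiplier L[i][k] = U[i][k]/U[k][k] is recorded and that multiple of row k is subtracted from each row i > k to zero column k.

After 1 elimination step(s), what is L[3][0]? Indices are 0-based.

L[3][0] = 3

Step 1: pivot at (0,0) is 3.
  row1 ← row1 − (-1)·row0  ⇒  L[1][0]=-1, U row1=(0, -4, 4, -3)
  row2 ← row2 − (4)·row0  ⇒  L[2][0]=4, U row2=(0, -12, 13, -5)
  row3 ← row3 − (3)·row0  ⇒  L[3][0]=3, U row3=(0, 4, -1, 18)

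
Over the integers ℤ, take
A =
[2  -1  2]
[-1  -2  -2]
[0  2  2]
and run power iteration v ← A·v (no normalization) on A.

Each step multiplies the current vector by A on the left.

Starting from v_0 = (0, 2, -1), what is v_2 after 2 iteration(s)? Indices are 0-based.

v_2 = (-2, 4, 0)

v_0 = (0, 2, -1).
v_1 = A·v_0 = (-4, -2, 2).
v_2 = A·v_1 = (-2, 4, 0).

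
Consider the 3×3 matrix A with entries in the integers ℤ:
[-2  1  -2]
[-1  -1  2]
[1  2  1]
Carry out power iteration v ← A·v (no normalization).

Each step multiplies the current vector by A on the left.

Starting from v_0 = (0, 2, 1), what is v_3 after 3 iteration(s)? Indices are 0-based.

v_3 = (20, 10, 15)

v_0 = (0, 2, 1).
v_1 = A·v_0 = (0, 0, 5).
v_2 = A·v_1 = (-10, 10, 5).
v_3 = A·v_2 = (20, 10, 15).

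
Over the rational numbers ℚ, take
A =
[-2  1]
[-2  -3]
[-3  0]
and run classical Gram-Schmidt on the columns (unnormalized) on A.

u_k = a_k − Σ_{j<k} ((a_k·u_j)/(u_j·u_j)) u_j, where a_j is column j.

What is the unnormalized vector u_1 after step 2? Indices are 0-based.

u_1 = (25/17, -43/17, 12/17)

Step 1: u_0 = a_0 = (-2, -2, -3).
Step 2: u_1 = a_1 − (4/17)·u_0 = (25/17, -43/17, 12/17).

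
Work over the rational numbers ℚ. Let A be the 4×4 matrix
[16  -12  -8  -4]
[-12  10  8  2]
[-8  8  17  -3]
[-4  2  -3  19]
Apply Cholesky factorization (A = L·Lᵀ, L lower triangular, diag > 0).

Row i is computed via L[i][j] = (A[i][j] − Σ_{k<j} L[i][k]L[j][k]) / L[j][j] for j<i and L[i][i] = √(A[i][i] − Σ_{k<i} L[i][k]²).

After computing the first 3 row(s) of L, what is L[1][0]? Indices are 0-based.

Step 1: L[0][0] = √(16) = 4.
  L[1][0] = (-12) / L[0][0] = -3.
Step 2: L[1][1] = √(1) = 1.
  L[2][0] = (-8) / L[0][0] = -2.
  L[2][1] = (2) / L[1][1] = 2.
Step 3: L[2][2] = √(9) = 3.

L[1][0] = -3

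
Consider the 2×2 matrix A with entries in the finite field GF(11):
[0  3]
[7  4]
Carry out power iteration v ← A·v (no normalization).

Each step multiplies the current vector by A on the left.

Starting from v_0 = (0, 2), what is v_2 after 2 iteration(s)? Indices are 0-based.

v_0 = (0, 2).
v_1 = A·v_0 = (6, 8).
v_2 = A·v_1 = (2, 8).

v_2 = (2, 8)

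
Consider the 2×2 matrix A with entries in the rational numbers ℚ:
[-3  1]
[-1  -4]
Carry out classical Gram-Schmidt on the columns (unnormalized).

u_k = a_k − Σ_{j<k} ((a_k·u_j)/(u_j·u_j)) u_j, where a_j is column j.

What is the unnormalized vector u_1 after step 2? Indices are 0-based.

u_1 = (13/10, -39/10)

Step 1: u_0 = a_0 = (-3, -1).
Step 2: u_1 = a_1 − (1/10)·u_0 = (13/10, -39/10).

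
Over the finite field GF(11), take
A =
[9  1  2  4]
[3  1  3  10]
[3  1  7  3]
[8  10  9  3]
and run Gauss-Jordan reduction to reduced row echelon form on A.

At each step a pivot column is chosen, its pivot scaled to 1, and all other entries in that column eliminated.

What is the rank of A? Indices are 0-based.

rank = 4

pivot(0,0)=9: scale R0 → (1, 5, 10, 9)
  clear (1,0): R1 −= (3)R0 → (0, 8, 6, 5)
  clear (2,0): R2 −= (3)R0 → (0, 8, 10, 9)
  clear (3,0): R3 −= (8)R0 → (0, 3, 6, 8)
pivot(1,1)=8: scale R1 → (0, 1, 9, 2)
  clear (0,1): R0 −= (5)R1 → (1, 0, 9, 10)
  clear (2,1): R2 −= (8)R1 → (0, 0, 4, 4)
  clear (3,1): R3 −= (3)R1 → (0, 0, 1, 2)
pivot(2,2)=4: scale R2 → (0, 0, 1, 1)
  clear (0,2): R0 −= (9)R2 → (1, 0, 0, 1)
  clear (1,2): R1 −= (9)R2 → (0, 1, 0, 4)
  clear (3,2): R3 −= (1)R2 → (0, 0, 0, 1)
pivot(3,3)=1: scale R3 → (0, 0, 0, 1)
  clear (0,3): R0 −= (1)R3 → (1, 0, 0, 0)
  clear (1,3): R1 −= (4)R3 → (0, 1, 0, 0)
  clear (2,3): R2 −= (1)R3 → (0, 0, 1, 0)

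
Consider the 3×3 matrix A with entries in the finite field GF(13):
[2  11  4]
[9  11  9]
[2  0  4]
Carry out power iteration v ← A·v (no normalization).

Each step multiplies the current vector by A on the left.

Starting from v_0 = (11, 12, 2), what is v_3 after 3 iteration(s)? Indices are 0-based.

v_0 = (11, 12, 2).
v_1 = A·v_0 = (6, 2, 4).
v_2 = A·v_1 = (11, 8, 2).
v_3 = A·v_2 = (1, 10, 4).

v_3 = (1, 10, 4)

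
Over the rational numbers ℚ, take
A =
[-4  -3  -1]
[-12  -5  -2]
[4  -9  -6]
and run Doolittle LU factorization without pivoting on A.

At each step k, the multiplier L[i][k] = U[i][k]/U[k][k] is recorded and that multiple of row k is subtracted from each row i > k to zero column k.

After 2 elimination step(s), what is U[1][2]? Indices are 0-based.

[col 0] pivot -4
  R1 -= 3*R0 → (0, 4, 1)  (L[1][0] := 3)
  R2 -= -1*R0 → (0, -12, -7)  (L[2][0] := -1)
[col 1] pivot 4
  R2 -= -3*R1 → (0, 0, -4)  (L[2][1] := -3)

U[1][2] = 1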